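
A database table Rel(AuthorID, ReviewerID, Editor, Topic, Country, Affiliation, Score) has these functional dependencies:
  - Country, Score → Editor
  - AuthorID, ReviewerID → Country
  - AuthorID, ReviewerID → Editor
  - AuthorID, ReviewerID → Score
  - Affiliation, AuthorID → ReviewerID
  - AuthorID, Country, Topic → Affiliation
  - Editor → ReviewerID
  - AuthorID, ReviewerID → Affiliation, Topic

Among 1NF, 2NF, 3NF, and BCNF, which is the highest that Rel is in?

Candidate keys: {Affiliation, AuthorID}, {AuthorID, Country, Score}, {AuthorID, Country, Topic}, {AuthorID, Editor}, {AuthorID, ReviewerID}. Prime attributes: {Affiliation, AuthorID, Country, Editor, ReviewerID, Score, Topic}.
Country, Score → Editor: {Country, Score}⁺ = {Country, Editor, ReviewerID, Score}, which is not all of the attributes, so the left side is not a superkey — BCNF is violated.
But every attribute on its right side ({Editor}) is prime, and the same holds for every other non-superkey FD, so 3NF still holds.

3NF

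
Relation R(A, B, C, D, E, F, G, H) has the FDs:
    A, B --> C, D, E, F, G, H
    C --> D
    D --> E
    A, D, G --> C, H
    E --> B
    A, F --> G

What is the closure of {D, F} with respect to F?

Start with {D, F}.
D --> E applies; add {E} → now {D, E, F}.
E --> B applies; add {B} → now {B, D, E, F}.
No further FD applies.

{B, D, E, F}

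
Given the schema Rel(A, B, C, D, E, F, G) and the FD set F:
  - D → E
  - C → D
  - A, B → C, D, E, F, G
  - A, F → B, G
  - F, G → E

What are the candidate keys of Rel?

{A, B}, {A, F}

{A} never appears on the right of any FD, so every key must include it.
{A, B}⁺ = {A, B, C, D, E, F, G} — all of the relation — so {A, B} is a candidate key.
{A, F}⁺ = {A, B, C, D, E, F, G} — all of the relation — so {A, F} is a candidate key.
These are minimal and exhaustive — every other superkey contains one of them.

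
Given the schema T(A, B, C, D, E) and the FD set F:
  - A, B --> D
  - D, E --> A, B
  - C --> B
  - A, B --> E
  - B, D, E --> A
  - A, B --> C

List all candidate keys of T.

{A, B}, {A, C}, {D, E}

{A, B} is a candidate key since {A, B}⁺ = {A, B, C, D, E} covers every attribute.
{A, C} is a candidate key since {A, C}⁺ = {A, B, C, D, E} covers every attribute.
{D, E} is a candidate key since {D, E}⁺ = {A, B, C, D, E} covers every attribute.
Any other superkey properly contains one of these, so there are no further candidate keys.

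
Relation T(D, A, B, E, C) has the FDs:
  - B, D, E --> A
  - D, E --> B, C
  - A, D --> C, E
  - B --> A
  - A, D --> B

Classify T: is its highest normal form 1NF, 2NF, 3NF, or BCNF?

Candidate keys: {A, D}, {B, D}, {D, E}. Prime attributes: {A, B, D, E}.
For B --> A we have {B}⁺ = {A, B}; {B} is not a superkey, so BCNF fails.
Its right-hand attributes {A} are all prime, as are those of every other non-superkey FD — the relation is in 3NF.

3NF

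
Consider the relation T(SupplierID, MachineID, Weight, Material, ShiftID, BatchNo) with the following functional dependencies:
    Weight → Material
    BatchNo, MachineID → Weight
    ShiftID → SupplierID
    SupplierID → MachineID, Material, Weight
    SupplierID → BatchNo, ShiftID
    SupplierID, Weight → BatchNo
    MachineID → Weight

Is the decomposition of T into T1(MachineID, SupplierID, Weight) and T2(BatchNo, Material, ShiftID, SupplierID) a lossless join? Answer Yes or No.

The shared attributes are {SupplierID} and {SupplierID}⁺ = {BatchNo, MachineID, Material, ShiftID, SupplierID, Weight}.
This includes all of T1, so the common attributes are a superkey of T1 — the join is lossless.

Yes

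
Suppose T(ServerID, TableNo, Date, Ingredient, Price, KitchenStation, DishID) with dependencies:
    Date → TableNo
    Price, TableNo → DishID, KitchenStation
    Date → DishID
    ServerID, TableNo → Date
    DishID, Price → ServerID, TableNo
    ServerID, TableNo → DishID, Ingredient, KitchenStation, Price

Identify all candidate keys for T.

{Date, Price}⁺ = {Date, DishID, Ingredient, KitchenStation, Price, ServerID, TableNo} — all of the relation — so {Date, Price} is a candidate key.
{Date, ServerID}⁺ = {Date, DishID, Ingredient, KitchenStation, Price, ServerID, TableNo} — all of the relation — so {Date, ServerID} is a candidate key.
{DishID, Price}⁺ = {Date, DishID, Ingredient, KitchenStation, Price, ServerID, TableNo} — all of the relation — so {DishID, Price} is a candidate key.
{Price, TableNo}⁺ = {Date, DishID, Ingredient, KitchenStation, Price, ServerID, TableNo} — all of the relation — so {Price, TableNo} is a candidate key.
{ServerID, TableNo}⁺ = {Date, DishID, Ingredient, KitchenStation, Price, ServerID, TableNo} — all of the relation — so {ServerID, TableNo} is a candidate key.
These are minimal and exhaustive — every other superkey contains one of them.

{Date, Price}, {Date, ServerID}, {DishID, Price}, {Price, TableNo}, {ServerID, TableNo}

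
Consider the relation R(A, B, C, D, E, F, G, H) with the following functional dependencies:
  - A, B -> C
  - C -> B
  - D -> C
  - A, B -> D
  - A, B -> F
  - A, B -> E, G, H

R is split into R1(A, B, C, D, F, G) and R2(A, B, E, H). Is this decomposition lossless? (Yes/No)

The shared attributes are {A, B} and {A, B}⁺ = {A, B, C, D, E, F, G, H}.
R1 is contained in that closure, so R1 ∩ R2 -> R1 holds and the join is lossless.

Yes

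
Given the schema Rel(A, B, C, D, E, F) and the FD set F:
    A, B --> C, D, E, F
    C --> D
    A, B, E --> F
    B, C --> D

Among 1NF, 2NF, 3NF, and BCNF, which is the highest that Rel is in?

2NF

Candidate key: {A, B}. Prime attributes: {A, B}.
C --> D breaks BCNF: {C}⁺ = {C, D}, so {C} is not a superkey.
C --> D has non-prime {D} on the right and a non-superkey on the left, so 3NF fails.
No proper subset of a key has a non-prime attribute in its closure, so there is no partial dependency; 2NF holds.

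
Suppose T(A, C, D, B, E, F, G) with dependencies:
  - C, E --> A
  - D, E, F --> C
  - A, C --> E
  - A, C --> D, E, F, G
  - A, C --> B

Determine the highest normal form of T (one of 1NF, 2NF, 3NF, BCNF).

Candidate keys: {A, C}, {C, E}, {D, E, F}. Prime attributes: {A, C, D, E, F}.
Every FD has a superkey on the left, so the relation is in BCNF.

BCNF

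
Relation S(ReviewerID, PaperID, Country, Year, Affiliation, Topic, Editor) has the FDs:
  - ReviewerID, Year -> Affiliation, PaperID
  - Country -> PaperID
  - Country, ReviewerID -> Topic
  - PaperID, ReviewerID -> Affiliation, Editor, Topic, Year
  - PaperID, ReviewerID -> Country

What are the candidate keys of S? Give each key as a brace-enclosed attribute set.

No FD produces {ReviewerID}, so it must be in every candidate key.
Closure of {Country, ReviewerID} is {Affiliation, Country, Editor, PaperID, ReviewerID, Topic, Year}, the whole schema; {Country, ReviewerID} is a candidate key.
Closure of {PaperID, ReviewerID} is {Affiliation, Country, Editor, PaperID, ReviewerID, Topic, Year}, the whole schema; {PaperID, ReviewerID} is a candidate key.
Closure of {ReviewerID, Year} is {Affiliation, Country, Editor, PaperID, ReviewerID, Topic, Year}, the whole schema; {ReviewerID, Year} is a candidate key.
These are minimal and exhaustive — every other superkey contains one of them.

{Country, ReviewerID}, {PaperID, ReviewerID}, {ReviewerID, Year}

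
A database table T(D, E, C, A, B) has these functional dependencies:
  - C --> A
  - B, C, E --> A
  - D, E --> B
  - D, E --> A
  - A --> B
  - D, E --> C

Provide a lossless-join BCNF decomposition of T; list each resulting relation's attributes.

{A, B}; {A, C}; {C, D, E}

Candidate key of the original relation: {D, E}.
{A, B, C, D, E}: {C} determines {A, B, C} here but is not a superkey — split on C --> A, B, giving {A, B, C} and {C, D, E}.
{A, B, C}: {A} determines {A, B} here but is not a superkey — split on A --> B, giving {A, B} and {A, C}.
{A, B}: every determinant is a superkey — BCNF.
{A, C}: every determinant is a superkey — BCNF.
{C, D, E}: every determinant is a superkey — BCNF.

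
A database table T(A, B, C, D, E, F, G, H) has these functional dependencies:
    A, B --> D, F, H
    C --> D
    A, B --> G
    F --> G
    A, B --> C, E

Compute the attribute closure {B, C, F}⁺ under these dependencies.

Start with {B, C, F}.
C --> D applies; add {D} → now {B, C, D, F}.
F --> G applies; add {G} → now {B, C, D, F, G}.
No further FD applies.

{B, C, D, F, G}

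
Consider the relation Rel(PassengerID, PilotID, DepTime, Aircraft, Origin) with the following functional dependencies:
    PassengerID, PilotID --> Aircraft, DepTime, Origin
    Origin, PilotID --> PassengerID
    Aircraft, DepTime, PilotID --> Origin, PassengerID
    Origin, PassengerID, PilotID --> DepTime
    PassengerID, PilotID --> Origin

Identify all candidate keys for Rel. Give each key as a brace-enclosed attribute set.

{Aircraft, DepTime, PilotID}, {Origin, PilotID}, {PassengerID, PilotID}

{PilotID} never appears on the right of any FD, so every key must include it.
{Origin, PilotID}⁺ = {Aircraft, DepTime, Origin, PassengerID, PilotID}, which is every attribute, so {Origin, PilotID} is a candidate key.
{PassengerID, PilotID}⁺ = {Aircraft, DepTime, Origin, PassengerID, PilotID}, which is every attribute, so {PassengerID, PilotID} is a candidate key.
{Aircraft, DepTime, PilotID}⁺ = {Aircraft, DepTime, Origin, PassengerID, PilotID}, which is every attribute, so {Aircraft, DepTime, PilotID} is a candidate key.
Any other superkey properly contains one of these, so there are no further candidate keys.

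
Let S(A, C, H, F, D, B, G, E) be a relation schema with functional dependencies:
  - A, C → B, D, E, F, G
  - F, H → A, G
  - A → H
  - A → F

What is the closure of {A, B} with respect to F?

Start with {A, B}.
A → H applies; add {H} → now {A, B, H}.
A → F applies; add {F} → now {A, B, F, H}.
F, H → A, G applies; add {G} → now {A, B, F, G, H}.
No further FD applies.

{A, B, F, G, H}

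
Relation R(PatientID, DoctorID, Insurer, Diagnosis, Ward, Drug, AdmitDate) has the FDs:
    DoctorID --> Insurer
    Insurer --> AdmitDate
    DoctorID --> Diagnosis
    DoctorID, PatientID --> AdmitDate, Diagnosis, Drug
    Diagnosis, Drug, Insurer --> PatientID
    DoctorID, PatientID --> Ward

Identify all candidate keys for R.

{DoctorID, Drug}, {DoctorID, PatientID}

No FD produces {DoctorID}, so it must be in every candidate key.
{DoctorID, Drug} is a candidate key since {DoctorID, Drug}⁺ = {AdmitDate, Diagnosis, DoctorID, Drug, Insurer, PatientID, Ward} covers every attribute.
{DoctorID, PatientID} is a candidate key since {DoctorID, PatientID}⁺ = {AdmitDate, Diagnosis, DoctorID, Drug, Insurer, PatientID, Ward} covers every attribute.
These are minimal and exhaustive — every other superkey contains one of them.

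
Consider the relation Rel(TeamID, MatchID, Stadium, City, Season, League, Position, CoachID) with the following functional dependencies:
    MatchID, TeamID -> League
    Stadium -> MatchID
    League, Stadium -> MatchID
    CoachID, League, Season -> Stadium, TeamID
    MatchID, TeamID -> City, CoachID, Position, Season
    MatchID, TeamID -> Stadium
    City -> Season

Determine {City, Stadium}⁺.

Start with {City, Stadium}.
Stadium -> MatchID applies; add {MatchID} → now {City, MatchID, Stadium}.
City -> Season applies; add {Season} → now {City, MatchID, Season, Stadium}.
No further FD applies.

{City, MatchID, Season, Stadium}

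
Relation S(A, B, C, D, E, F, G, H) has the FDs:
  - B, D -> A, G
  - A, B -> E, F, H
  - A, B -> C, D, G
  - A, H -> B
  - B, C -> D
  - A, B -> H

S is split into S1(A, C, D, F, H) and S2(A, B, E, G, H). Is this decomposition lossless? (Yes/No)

Yes

Common attributes: {A, H}; their closure is {A, B, C, D, E, F, G, H}.
This includes all of S1, so the common attributes are a superkey of S1 — the join is lossless.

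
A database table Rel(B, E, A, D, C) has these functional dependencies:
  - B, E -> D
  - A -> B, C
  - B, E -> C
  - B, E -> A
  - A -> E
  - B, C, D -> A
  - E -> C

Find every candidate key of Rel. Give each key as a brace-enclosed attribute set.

Closure of {A} is {A, B, C, D, E}, the whole schema; {A} is a candidate key.
Closure of {B, E} is {A, B, C, D, E}, the whole schema; {B, E} is a candidate key.
Closure of {B, C, D} is {A, B, C, D, E}, the whole schema; {B, C, D} is a candidate key.
Any other superkey properly contains one of these, so there are no further candidate keys.

{A}, {B, C, D}, {B, E}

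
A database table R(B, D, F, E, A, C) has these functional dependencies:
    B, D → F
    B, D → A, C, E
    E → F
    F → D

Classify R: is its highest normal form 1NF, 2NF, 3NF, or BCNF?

3NF

Candidate keys: {B, D}, {B, E}, {B, F}. Prime attributes: {B, D, E, F}.
E → F breaks BCNF: {E}⁺ = {D, E, F}, so {E} is not a superkey.
Since {F} ⊆ prime attributes and every other non-superkey FD also has a prime right side, the schema is in 3NF.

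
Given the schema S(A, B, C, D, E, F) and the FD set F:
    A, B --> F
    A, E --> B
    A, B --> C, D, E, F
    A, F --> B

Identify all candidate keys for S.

{A, B}, {A, E}, {A, F}

{A} never appears on the right of any FD, so every key must include it.
{A, B} is a candidate key since {A, B}⁺ = {A, B, C, D, E, F} covers every attribute.
{A, E} is a candidate key since {A, E}⁺ = {A, B, C, D, E, F} covers every attribute.
{A, F} is a candidate key since {A, F}⁺ = {A, B, C, D, E, F} covers every attribute.
These are minimal and exhaustive — every other superkey contains one of them.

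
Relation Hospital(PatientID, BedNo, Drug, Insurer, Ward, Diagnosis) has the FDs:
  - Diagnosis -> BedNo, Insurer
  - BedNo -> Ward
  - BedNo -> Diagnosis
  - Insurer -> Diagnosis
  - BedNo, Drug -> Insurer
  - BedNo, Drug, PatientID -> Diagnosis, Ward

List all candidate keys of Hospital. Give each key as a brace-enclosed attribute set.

No FD produces {Drug, PatientID}, so they must be in every candidate key.
{BedNo, Drug, PatientID}⁺ = {BedNo, Diagnosis, Drug, Insurer, PatientID, Ward} — all of the relation — so {BedNo, Drug, PatientID} is a candidate key.
{Diagnosis, Drug, PatientID}⁺ = {BedNo, Diagnosis, Drug, Insurer, PatientID, Ward} — all of the relation — so {Diagnosis, Drug, PatientID} is a candidate key.
{Drug, Insurer, PatientID}⁺ = {BedNo, Diagnosis, Drug, Insurer, PatientID, Ward} — all of the relation — so {Drug, Insurer, PatientID} is a candidate key.
These are minimal and exhaustive — every other superkey contains one of them.

{BedNo, Drug, PatientID}, {Diagnosis, Drug, PatientID}, {Drug, Insurer, PatientID}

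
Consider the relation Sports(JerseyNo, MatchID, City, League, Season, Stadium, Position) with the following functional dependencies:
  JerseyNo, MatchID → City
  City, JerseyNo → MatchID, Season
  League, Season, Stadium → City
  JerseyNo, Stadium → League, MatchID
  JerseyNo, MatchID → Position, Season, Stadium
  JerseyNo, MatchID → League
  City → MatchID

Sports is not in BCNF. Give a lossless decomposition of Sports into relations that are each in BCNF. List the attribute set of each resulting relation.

{City, League, Season, Stadium}; {City, MatchID}; {JerseyNo, League, Position, Season, Stadium}

Candidate keys of the original relation: {City, JerseyNo}, {JerseyNo, MatchID}, {JerseyNo, Stadium}.
In {City, JerseyNo, League, MatchID, Position, Season, Stadium}, {League, Season, Stadium} is not a superkey ({League, Season, Stadium}⁺ restricted to this set is {City, League, MatchID, Season, Stadium}), so split on League, Season, Stadium → City, MatchID into {City, League, MatchID, Season, Stadium} and {JerseyNo, League, Position, Season, Stadium}.
In {City, League, MatchID, Season, Stadium}, {City} is not a superkey ({City}⁺ restricted to this set is {City, MatchID}), so split on City → MatchID into {City, MatchID} and {City, League, Season, Stadium}.
{City, MatchID} is in BCNF.
{City, League, Season, Stadium} is in BCNF.
{JerseyNo, League, Position, Season, Stadium} is in BCNF.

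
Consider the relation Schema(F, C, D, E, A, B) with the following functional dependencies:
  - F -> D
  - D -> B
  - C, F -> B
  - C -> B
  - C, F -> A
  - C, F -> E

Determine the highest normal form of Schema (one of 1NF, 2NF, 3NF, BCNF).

Candidate key: {C, F}. Prime attributes: {C, F}.
F -> D: {F}⁺ = {B, D, F}, which is not all of the attributes, so the left side is not a superkey — BCNF is violated.
F -> D determines the non-prime attribute {D} from a non-superkey — 3NF is violated.
{C} is a proper subset of the key {C, F}, and {C}⁺ contains the non-prime attribute {B} — a partial dependency, so 2NF is violated.

1NF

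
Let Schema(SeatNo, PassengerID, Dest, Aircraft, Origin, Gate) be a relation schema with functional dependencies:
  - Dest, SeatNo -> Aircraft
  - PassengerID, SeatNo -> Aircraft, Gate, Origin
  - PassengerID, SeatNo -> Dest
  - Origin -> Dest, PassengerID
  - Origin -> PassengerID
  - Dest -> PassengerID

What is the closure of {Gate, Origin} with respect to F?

{Dest, Gate, Origin, PassengerID}

Start with {Gate, Origin}.
Origin -> Dest, PassengerID applies; add {Dest, PassengerID} → now {Dest, Gate, Origin, PassengerID}.
No further FD applies.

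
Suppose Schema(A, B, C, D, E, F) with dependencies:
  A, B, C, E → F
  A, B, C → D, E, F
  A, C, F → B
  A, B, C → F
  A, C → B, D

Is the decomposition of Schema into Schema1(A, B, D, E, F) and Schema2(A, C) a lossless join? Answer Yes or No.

Schema1 ∩ Schema2 = {A}; its closure under F is {A}.
Schema1 ⊄ {A} and Schema2 ⊄ {A}, so the split is lossy.

No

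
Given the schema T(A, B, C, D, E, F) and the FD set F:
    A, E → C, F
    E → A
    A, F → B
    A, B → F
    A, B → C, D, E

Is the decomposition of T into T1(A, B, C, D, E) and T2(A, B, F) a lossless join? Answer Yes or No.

T1 ∩ T2 = {A, B}; its closure under F is {A, B, C, D, E, F}.
T1 is contained in that closure, so T1 ∩ T2 → T1 holds and the join is lossless.

Yes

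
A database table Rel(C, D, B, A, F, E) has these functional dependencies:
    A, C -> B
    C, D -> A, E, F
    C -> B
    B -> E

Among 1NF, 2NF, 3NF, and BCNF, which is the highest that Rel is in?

1NF

Candidate key: {C, D}. Prime attributes: {C, D}.
For A, C -> B we have {A, C}⁺ = {A, B, C, E}; {A, C} is not a superkey, so BCNF fails.
A, C -> B determines the non-prime attribute {B} from a non-superkey — 3NF is violated.
Since {C} ⊂ {C, D} and {C}⁺ ⊇ {B, E} with {B, E} non-prime, there is a partial dependency; 2NF fails.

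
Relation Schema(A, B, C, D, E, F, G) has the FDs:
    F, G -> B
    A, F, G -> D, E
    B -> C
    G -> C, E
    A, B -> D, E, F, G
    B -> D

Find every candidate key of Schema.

{A, B}, {A, F, G}

{A} never appears on the right of any FD, so every key must include it.
Closure of {A, B} is {A, B, C, D, E, F, G}, the whole schema; {A, B} is a candidate key.
Closure of {A, F, G} is {A, B, C, D, E, F, G}, the whole schema; {A, F, G} is a candidate key.
These are minimal and exhaustive — every other superkey contains one of them.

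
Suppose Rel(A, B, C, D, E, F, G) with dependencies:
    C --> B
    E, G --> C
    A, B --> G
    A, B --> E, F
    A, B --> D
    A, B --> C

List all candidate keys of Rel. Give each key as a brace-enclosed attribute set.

{A, B}, {A, C}, {A, E, G}

Attributes never on any right-hand side: {A} — every candidate key must contain it.
{A, B}⁺ = {A, B, C, D, E, F, G} — all of the relation — so {A, B} is a candidate key.
{A, C}⁺ = {A, B, C, D, E, F, G} — all of the relation — so {A, C} is a candidate key.
{A, E, G}⁺ = {A, B, C, D, E, F, G} — all of the relation — so {A, E, G} is a candidate key.
These are minimal and exhaustive — every other superkey contains one of them.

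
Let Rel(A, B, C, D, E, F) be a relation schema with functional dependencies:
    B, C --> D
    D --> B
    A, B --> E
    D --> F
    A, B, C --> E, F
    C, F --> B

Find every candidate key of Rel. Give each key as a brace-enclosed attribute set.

Attributes never on any right-hand side: {A, C} — every candidate key must contain all of them.
{A, B, C}⁺ = {A, B, C, D, E, F}, which is every attribute, so {A, B, C} is a candidate key.
{A, C, D}⁺ = {A, B, C, D, E, F}, which is every attribute, so {A, C, D} is a candidate key.
{A, C, F}⁺ = {A, B, C, D, E, F}, which is every attribute, so {A, C, F} is a candidate key.
These are minimal and exhaustive — every other superkey contains one of them.

{A, B, C}, {A, C, D}, {A, C, F}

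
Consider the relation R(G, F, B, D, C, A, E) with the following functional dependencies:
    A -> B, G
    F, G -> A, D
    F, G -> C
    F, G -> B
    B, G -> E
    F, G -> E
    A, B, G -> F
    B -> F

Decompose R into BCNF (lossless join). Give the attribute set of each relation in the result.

{A, B, C, D, E, G}; {B, F}

Candidate keys of the original relation: {A}, {B, G}, {F, G}.
{A, B, C, D, E, F, G}: {B} determines {B, F} here but is not a superkey — split on B -> F, giving {B, F} and {A, B, C, D, E, G}.
{B, F} has no BCNF violation.
{A, B, C, D, E, G} has no BCNF violation.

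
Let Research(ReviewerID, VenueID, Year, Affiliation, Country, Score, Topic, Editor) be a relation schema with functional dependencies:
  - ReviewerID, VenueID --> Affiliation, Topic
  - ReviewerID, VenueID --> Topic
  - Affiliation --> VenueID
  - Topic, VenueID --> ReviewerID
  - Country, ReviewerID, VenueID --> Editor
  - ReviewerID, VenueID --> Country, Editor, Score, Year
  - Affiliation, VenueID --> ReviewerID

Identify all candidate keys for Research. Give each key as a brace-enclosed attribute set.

{Affiliation}, {ReviewerID, VenueID}, {Topic, VenueID}

Closure of {Affiliation} is {Affiliation, Country, Editor, ReviewerID, Score, Topic, VenueID, Year}, the whole schema; {Affiliation} is a candidate key.
Closure of {ReviewerID, VenueID} is {Affiliation, Country, Editor, ReviewerID, Score, Topic, VenueID, Year}, the whole schema; {ReviewerID, VenueID} is a candidate key.
Closure of {Topic, VenueID} is {Affiliation, Country, Editor, ReviewerID, Score, Topic, VenueID, Year}, the whole schema; {Topic, VenueID} is a candidate key.
These are minimal and exhaustive — every other superkey contains one of them.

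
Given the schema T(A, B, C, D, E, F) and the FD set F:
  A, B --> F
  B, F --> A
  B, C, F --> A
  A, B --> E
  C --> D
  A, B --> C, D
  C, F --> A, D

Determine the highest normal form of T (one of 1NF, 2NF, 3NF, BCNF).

Candidate keys: {A, B}, {B, F}. Prime attributes: {A, B, F}.
C --> D: {C}⁺ = {C, D}, which is not all of the attributes, so the left side is not a superkey — BCNF is violated.
C --> D has non-prime {D} on the right and a non-superkey on the left, so 3NF fails.
No non-prime attribute depends on a proper subset of any candidate key, so 2NF holds.

2NF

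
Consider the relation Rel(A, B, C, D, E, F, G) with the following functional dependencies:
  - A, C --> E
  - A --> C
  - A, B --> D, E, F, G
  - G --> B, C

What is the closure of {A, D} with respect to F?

Start with {A, D}.
A --> C applies; add {C} → now {A, C, D}.
A, C --> E applies; add {E} → now {A, C, D, E}.
No further FD applies.

{A, C, D, E}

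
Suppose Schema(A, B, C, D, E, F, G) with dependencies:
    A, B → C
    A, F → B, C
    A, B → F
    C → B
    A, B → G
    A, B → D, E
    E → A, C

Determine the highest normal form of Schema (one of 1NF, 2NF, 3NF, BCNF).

Candidate keys: {A, B}, {A, C}, {A, F}, {E}. Prime attributes: {A, B, C, E, F}.
C → B: {C}⁺ = {B, C}, which is not all of the attributes, so the left side is not a superkey — BCNF is violated.
Since {B} ⊆ prime attributes and every other non-superkey FD also has a prime right side, the schema is in 3NF.

3NF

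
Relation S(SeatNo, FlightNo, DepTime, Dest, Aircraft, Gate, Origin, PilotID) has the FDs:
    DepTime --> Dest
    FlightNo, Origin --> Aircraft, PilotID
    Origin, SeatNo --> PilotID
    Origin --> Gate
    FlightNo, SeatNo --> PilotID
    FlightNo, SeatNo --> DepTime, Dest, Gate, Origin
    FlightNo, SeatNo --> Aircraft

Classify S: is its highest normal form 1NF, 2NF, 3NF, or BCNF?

2NF

Candidate key: {FlightNo, SeatNo}. Prime attributes: {FlightNo, SeatNo}.
DepTime --> Dest breaks BCNF: {DepTime}⁺ = {DepTime, Dest}, so {DepTime} is not a superkey.
DepTime --> Dest determines the non-prime attribute {Dest} from a non-superkey — 3NF is violated.
Checking every proper subset of each key, none determines a non-prime attribute — 2NF is satisfied.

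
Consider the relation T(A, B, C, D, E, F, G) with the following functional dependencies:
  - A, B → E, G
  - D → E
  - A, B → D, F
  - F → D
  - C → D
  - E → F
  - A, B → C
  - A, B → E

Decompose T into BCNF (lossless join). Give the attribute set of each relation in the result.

Candidate key of the original relation: {A, B}.
{A, B, C, D, E, F, G}: {D} determines {D, E, F} here but is not a superkey — split on D → E, F, giving {D, E, F} and {A, B, C, D, G}.
{D, E, F}: every determinant is a superkey — BCNF.
{A, B, C, D, G}: {C} determines {C, D} here but is not a superkey — split on C → D, giving {C, D} and {A, B, C, G}.
{C, D}: every determinant is a superkey — BCNF.
{A, B, C, G}: every determinant is a superkey — BCNF.

{A, B, C, G}; {C, D}; {D, E, F}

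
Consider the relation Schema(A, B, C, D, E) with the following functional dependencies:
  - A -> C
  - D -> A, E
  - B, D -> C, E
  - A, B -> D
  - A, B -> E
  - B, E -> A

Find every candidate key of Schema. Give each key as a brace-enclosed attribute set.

No FD produces {B}, so it must be in every candidate key.
{A, B} is a candidate key since {A, B}⁺ = {A, B, C, D, E} covers every attribute.
{B, D} is a candidate key since {B, D}⁺ = {A, B, C, D, E} covers every attribute.
{B, E} is a candidate key since {B, E}⁺ = {A, B, C, D, E} covers every attribute.
These are minimal and exhaustive — every other superkey contains one of them.

{A, B}, {B, D}, {B, E}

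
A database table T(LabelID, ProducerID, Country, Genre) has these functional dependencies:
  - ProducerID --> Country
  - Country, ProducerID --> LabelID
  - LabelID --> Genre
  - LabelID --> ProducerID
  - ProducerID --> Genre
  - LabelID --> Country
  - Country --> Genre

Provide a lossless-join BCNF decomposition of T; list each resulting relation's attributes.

{Country, Genre}; {Country, LabelID, ProducerID}

Candidate keys of the original relation: {LabelID}, {ProducerID}.
In {Country, Genre, LabelID, ProducerID}, {Country} is not a superkey ({Country}⁺ restricted to this set is {Country, Genre}), so split on Country --> Genre into {Country, Genre} and {Country, LabelID, ProducerID}.
{Country, Genre} has no BCNF violation.
{Country, LabelID, ProducerID} has no BCNF violation.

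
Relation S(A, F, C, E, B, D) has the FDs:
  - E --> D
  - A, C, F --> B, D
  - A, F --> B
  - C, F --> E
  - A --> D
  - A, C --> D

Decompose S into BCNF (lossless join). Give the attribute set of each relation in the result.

Candidate key of the original relation: {A, C, F}.
In {A, B, C, D, E, F}, {E} is not a superkey ({E}⁺ restricted to this set is {D, E}), so split on E --> D into {D, E} and {A, B, C, E, F}.
{D, E}: every determinant is a superkey — BCNF.
In {A, B, C, E, F}, {A, F} is not a superkey ({A, F}⁺ restricted to this set is {A, B, F}), so split on A, F --> B into {A, B, F} and {A, C, E, F}.
{A, B, F}: every determinant is a superkey — BCNF.
In {A, C, E, F}, {C, F} is not a superkey ({C, F}⁺ restricted to this set is {C, E, F}), so split on C, F --> E into {C, E, F} and {A, C, F}.
{C, E, F}: every determinant is a superkey — BCNF.
{A, C, F}: every determinant is a superkey — BCNF.

{A, B, F}; {A, C, F}; {C, E, F}; {D, E}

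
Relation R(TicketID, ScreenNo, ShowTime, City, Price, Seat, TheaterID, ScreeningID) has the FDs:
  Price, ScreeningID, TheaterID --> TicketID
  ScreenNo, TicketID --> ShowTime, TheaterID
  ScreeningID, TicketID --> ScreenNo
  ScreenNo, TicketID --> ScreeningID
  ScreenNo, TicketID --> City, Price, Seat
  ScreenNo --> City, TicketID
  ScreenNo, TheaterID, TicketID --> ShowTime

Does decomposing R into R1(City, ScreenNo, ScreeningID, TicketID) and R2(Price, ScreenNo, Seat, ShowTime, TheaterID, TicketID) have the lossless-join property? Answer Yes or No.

The shared attributes are {ScreenNo, TicketID} and {ScreenNo, TicketID}⁺ = {City, Price, ScreenNo, ScreeningID, Seat, ShowTime, TheaterID, TicketID}.
R1 is contained in that closure, so R1 ∩ R2 --> R1 holds and the join is lossless.

Yes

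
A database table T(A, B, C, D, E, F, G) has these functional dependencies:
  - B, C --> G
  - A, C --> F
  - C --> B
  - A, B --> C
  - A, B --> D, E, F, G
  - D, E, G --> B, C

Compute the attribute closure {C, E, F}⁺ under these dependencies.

{B, C, E, F, G}

Start with {C, E, F}.
C --> B applies; add {B} → now {B, C, E, F}.
B, C --> G applies; add {G} → now {B, C, E, F, G}.
No further FD applies.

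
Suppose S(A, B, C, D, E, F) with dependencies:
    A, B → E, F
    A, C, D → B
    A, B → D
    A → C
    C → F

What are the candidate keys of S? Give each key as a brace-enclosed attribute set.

{A, B}, {A, D}

No FD produces {A}, so it must be in every candidate key.
Closure of {A, B} is {A, B, C, D, E, F}, the whole schema; {A, B} is a candidate key.
Closure of {A, D} is {A, B, C, D, E, F}, the whole schema; {A, D} is a candidate key.
Any other superkey properly contains one of these, so there are no further candidate keys.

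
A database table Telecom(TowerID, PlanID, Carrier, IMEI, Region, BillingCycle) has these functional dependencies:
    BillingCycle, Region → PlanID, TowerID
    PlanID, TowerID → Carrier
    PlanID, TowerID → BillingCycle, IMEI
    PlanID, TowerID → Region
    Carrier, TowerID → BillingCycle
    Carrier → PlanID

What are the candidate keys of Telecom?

Closure of {BillingCycle, Region} is {BillingCycle, Carrier, IMEI, PlanID, Region, TowerID}, the whole schema; {BillingCycle, Region} is a candidate key.
Closure of {Carrier, TowerID} is {BillingCycle, Carrier, IMEI, PlanID, Region, TowerID}, the whole schema; {Carrier, TowerID} is a candidate key.
Closure of {PlanID, TowerID} is {BillingCycle, Carrier, IMEI, PlanID, Region, TowerID}, the whole schema; {PlanID, TowerID} is a candidate key.
Any other superkey properly contains one of these, so there are no further candidate keys.

{BillingCycle, Region}, {Carrier, TowerID}, {PlanID, TowerID}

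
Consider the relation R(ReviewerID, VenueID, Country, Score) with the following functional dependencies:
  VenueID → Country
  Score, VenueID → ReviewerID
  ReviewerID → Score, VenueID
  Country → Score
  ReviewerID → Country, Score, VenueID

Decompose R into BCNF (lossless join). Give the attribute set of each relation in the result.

Candidate keys of the original relation: {ReviewerID}, {VenueID}.
In {Country, ReviewerID, Score, VenueID}, {Country} is not a superkey ({Country}⁺ restricted to this set is {Country, Score}), so split on Country → Score into {Country, Score} and {Country, ReviewerID, VenueID}.
{Country, Score} is in BCNF.
{Country, ReviewerID, VenueID} is in BCNF.

{Country, ReviewerID, VenueID}; {Country, Score}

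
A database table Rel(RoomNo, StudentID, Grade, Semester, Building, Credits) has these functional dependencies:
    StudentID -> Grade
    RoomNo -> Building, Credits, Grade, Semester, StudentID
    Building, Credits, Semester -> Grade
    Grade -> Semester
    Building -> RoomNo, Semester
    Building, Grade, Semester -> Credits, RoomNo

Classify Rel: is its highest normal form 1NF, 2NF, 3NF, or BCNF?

2NF

Candidate keys: {Building}, {RoomNo}. Prime attributes: {Building, RoomNo}.
StudentID -> Grade: {StudentID}⁺ = {Grade, Semester, StudentID}, which is not all of the attributes, so the left side is not a superkey — BCNF is violated.
StudentID -> Grade has non-prime {Grade} on the right and a non-superkey on the left, so 3NF fails.
All keys have size 1, which rules out partial dependencies — 2NF is satisfied.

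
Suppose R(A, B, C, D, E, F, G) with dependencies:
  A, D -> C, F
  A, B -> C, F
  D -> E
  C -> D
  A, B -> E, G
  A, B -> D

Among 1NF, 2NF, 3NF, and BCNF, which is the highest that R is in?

Candidate key: {A, B}. Prime attributes: {A, B}.
For A, D -> C, F we have {A, D}⁺ = {A, C, D, E, F}; {A, D} is not a superkey, so BCNF fails.
A, D -> C, F has non-prime {C, F} on the right and a non-superkey on the left, so 3NF fails.
No non-prime attribute depends on a proper subset of any candidate key, so 2NF holds.

2NF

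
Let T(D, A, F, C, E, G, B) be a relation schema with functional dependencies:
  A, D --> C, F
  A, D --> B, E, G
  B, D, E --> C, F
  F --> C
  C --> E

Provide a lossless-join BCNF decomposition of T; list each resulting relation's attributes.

{A, B, D, E, G}; {B, D, F}; {C, E}; {C, F}

Candidate key of the original relation: {A, D}.
In {A, B, C, D, E, F, G}, {B, D, E} is not a superkey ({B, D, E}⁺ restricted to this set is {B, C, D, E, F}), so split on B, D, E --> C, F into {B, C, D, E, F} and {A, B, D, E, G}.
In {B, C, D, E, F}, {F} is not a superkey ({F}⁺ restricted to this set is {C, E, F}), so split on F --> C, E into {C, E, F} and {B, D, F}.
In {C, E, F}, {C} is not a superkey ({C}⁺ restricted to this set is {C, E}), so split on C --> E into {C, E} and {C, F}.
{C, E}: every determinant is a superkey — BCNF.
{C, F}: every determinant is a superkey — BCNF.
{B, D, F}: every determinant is a superkey — BCNF.
{A, B, D, E, G}: every determinant is a superkey — BCNF.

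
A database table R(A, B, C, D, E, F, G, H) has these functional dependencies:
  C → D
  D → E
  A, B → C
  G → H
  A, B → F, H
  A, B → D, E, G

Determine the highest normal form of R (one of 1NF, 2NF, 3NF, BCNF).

Candidate key: {A, B}. Prime attributes: {A, B}.
C → D: {C}⁺ = {C, D, E}, which is not all of the attributes, so the left side is not a superkey — BCNF is violated.
C → D determines the non-prime attribute {D} from a non-superkey — 3NF is violated.
No non-prime attribute depends on a proper subset of any candidate key, so 2NF holds.

2NF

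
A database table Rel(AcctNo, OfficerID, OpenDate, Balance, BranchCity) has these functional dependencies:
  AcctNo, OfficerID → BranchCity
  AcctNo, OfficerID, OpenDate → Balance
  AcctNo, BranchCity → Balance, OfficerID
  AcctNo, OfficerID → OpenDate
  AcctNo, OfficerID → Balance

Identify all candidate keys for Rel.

{AcctNo, BranchCity}, {AcctNo, OfficerID}

{AcctNo} never appears on the right of any FD, so every key must include it.
{AcctNo, BranchCity}⁺ = {AcctNo, Balance, BranchCity, OfficerID, OpenDate} — all of the relation — so {AcctNo, BranchCity} is a candidate key.
{AcctNo, OfficerID}⁺ = {AcctNo, Balance, BranchCity, OfficerID, OpenDate} — all of the relation — so {AcctNo, OfficerID} is a candidate key.
Any other superkey properly contains one of these, so there are no further candidate keys.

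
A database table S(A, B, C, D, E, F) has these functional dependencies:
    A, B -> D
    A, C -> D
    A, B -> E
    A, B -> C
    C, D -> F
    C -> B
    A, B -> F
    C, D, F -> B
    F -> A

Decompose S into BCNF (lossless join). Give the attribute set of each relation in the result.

{A, F}; {B, C}; {C, D, E, F}

Candidate keys of the original relation: {A, B}, {A, C}, {B, F}, {C, D}, {C, F}.
Within {A, B, C, D, E, F}: {C}⁺ ∩ {A, B, C, D, E, F} = {B, C}, not the whole set, so C -> B violates BCNF; decompose into {B, C} and {A, C, D, E, F}.
{B, C} has no BCNF violation.
Within {A, C, D, E, F}: {F}⁺ ∩ {A, C, D, E, F} = {A, F}, not the whole set, so F -> A violates BCNF; decompose into {A, F} and {C, D, E, F}.
{A, F} has no BCNF violation.
{C, D, E, F} has no BCNF violation.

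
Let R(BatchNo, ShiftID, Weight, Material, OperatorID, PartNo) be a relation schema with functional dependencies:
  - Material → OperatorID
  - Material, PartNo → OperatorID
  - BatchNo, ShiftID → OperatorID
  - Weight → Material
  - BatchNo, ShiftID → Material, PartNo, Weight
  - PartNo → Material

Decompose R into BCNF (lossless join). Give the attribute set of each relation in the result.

{BatchNo, PartNo, ShiftID, Weight}; {Material, OperatorID}; {Material, Weight}

Candidate key of the original relation: {BatchNo, ShiftID}.
{BatchNo, Material, OperatorID, PartNo, ShiftID, Weight}: {Material} determines {Material, OperatorID} here but is not a superkey — split on Material → OperatorID, giving {Material, OperatorID} and {BatchNo, Material, PartNo, ShiftID, Weight}.
{Material, OperatorID} has no BCNF violation.
{BatchNo, Material, PartNo, ShiftID, Weight}: {Weight} determines {Material, Weight} here but is not a superkey — split on Weight → Material, giving {Material, Weight} and {BatchNo, PartNo, ShiftID, Weight}.
{Material, Weight} has no BCNF violation.
{BatchNo, PartNo, ShiftID, Weight} has no BCNF violation.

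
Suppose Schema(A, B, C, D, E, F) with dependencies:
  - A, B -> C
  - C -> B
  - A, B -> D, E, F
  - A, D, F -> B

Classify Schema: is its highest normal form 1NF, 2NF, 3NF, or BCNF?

3NF

Candidate keys: {A, B}, {A, C}, {A, D, F}. Prime attributes: {A, B, C, D, F}.
C -> B: {C}⁺ = {B, C}, which is not all of the attributes, so the left side is not a superkey — BCNF is violated.
But every attribute on its right side ({B}) is prime, and the same holds for every other non-superkey FD, so 3NF still holds.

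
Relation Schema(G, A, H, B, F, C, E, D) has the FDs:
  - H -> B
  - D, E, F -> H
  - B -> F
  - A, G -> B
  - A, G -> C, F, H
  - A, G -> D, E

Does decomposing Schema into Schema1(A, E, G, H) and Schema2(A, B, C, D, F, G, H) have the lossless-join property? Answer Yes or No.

Yes

The shared attributes are {A, G, H} and {A, G, H}⁺ = {A, B, C, D, E, F, G, H}.
Since Schema1 ⊆ {A, B, C, D, E, F, G, H}, the intersection is a superkey of Schema1; the decomposition is lossless.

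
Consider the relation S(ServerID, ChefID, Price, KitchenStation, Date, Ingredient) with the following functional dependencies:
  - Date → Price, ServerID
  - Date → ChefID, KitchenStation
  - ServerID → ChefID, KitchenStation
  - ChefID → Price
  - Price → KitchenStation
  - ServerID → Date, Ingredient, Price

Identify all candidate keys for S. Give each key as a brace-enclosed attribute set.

Closure of {Date} is {ChefID, Date, Ingredient, KitchenStation, Price, ServerID}, the whole schema; {Date} is a candidate key.
Closure of {ServerID} is {ChefID, Date, Ingredient, KitchenStation, Price, ServerID}, the whole schema; {ServerID} is a candidate key.
No proper subset of any of these is a key, and no other minimal superkey exists.

{Date}, {ServerID}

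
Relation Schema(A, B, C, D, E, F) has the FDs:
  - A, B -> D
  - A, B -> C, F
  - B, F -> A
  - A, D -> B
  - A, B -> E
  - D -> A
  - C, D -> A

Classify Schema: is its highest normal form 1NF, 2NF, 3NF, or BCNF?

Candidate keys: {A, B}, {B, F}, {D}. Prime attributes: {A, B, D, F}.
Every FD has a superkey on the left, so the relation is in BCNF.

BCNF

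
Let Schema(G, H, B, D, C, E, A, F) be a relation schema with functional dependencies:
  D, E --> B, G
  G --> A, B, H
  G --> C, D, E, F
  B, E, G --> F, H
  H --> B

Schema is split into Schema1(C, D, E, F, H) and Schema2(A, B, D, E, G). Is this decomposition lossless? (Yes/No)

Yes

Common attributes: {D, E}; their closure is {A, B, C, D, E, F, G, H}.
Schema1 is contained in that closure, so Schema1 ∩ Schema2 --> Schema1 holds and the join is lossless.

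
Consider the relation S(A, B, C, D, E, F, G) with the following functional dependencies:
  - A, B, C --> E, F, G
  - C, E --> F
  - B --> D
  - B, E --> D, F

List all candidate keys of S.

No FD produces {A, B, C}, so they must be in every candidate key.
{A, B, C} is a candidate key since {A, B, C}⁺ = {A, B, C, D, E, F, G} covers every attribute.
No other minimal set has full closure, so this is the only candidate key.

{A, B, C}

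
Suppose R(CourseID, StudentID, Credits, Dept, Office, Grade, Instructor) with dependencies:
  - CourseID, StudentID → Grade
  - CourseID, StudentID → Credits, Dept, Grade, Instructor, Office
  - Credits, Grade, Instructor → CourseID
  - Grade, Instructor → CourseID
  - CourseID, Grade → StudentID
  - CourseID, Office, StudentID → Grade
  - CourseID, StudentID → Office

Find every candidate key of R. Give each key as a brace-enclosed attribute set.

{CourseID, Grade}, {CourseID, StudentID}, {Grade, Instructor}

{CourseID, Grade}⁺ = {CourseID, Credits, Dept, Grade, Instructor, Office, StudentID}, which is every attribute, so {CourseID, Grade} is a candidate key.
{CourseID, StudentID}⁺ = {CourseID, Credits, Dept, Grade, Instructor, Office, StudentID}, which is every attribute, so {CourseID, StudentID} is a candidate key.
{Grade, Instructor}⁺ = {CourseID, Credits, Dept, Grade, Instructor, Office, StudentID}, which is every attribute, so {Grade, Instructor} is a candidate key.
Any other superkey properly contains one of these, so there are no further candidate keys.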